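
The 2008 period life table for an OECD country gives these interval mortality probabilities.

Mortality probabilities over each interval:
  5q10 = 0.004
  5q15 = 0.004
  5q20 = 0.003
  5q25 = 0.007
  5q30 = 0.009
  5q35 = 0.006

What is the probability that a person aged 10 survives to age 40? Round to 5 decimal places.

The overall survival probability is (1 − 0.004) × (1 − 0.004) × (1 − 0.003) × (1 − 0.007) × (1 − 0.009) × (1 − 0.006).
= 0.996 × 0.996 × 0.997 × 0.993 × 0.991 × 0.994 = 0.967438.

0.96744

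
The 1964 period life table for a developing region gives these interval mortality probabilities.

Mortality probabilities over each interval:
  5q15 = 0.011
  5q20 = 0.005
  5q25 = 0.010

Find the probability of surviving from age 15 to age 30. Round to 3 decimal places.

The overall survival probability is (1 − 0.011) × (1 − 0.005) × (1 − 0.010).
= 0.989 × 0.995 × 0.990 = 0.974214.

0.974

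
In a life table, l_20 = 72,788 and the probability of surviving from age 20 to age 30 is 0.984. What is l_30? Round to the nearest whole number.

71623

l_30 = l_20 × p = 72,788 × 0.984 = 71623.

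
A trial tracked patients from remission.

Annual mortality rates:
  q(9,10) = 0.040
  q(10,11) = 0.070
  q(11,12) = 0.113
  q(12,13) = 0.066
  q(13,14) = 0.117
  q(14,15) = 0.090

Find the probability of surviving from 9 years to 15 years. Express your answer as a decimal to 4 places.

0.5943

Chaining the interval survival probabilities: (1 − 0.040) × (1 − 0.070) × (1 − 0.113) × (1 − 0.066) × (1 − 0.117) × (1 − 0.090).
= 0.960 × 0.930 × 0.887 × 0.934 × 0.883 × 0.910 = 0.594329.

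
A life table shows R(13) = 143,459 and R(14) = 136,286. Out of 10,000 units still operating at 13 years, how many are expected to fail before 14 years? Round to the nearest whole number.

500

The relevant probability is 1 − 136,286/143,459 = 0.050000.
Expected number = 10,000 × 0.050000 = 500.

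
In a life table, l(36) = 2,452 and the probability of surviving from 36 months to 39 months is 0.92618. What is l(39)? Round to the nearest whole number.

l(39) = l(36) × p = 2,452 × 0.92618 = 2271.

2271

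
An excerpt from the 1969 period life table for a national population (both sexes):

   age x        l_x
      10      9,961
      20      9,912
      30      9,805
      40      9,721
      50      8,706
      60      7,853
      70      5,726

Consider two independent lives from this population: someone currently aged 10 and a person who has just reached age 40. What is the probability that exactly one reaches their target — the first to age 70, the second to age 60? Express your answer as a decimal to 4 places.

p₁ = l_70/l_10 = 5,726/9,961 = 0.574842; p₂ = l_60/l_40 = 7,853/9,721 = 0.807839.
P(exactly one) = p₁(1−p₂) + (1−p₁)p₂ = 0.110462 + 0.343459 = 0.453921.

0.4539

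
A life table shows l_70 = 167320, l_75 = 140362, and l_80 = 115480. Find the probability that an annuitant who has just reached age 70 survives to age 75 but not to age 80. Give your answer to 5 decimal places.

We want 5|5q70 = (l_75 − l_80)/l_70.
This is the probability of reaching 75 but not 80, conditional on being alive at 70: (l_75 − l_80) / l_70.
= (140362 − 115480) / 167320 = 24882 / 167320 = 0.148709.

0.14871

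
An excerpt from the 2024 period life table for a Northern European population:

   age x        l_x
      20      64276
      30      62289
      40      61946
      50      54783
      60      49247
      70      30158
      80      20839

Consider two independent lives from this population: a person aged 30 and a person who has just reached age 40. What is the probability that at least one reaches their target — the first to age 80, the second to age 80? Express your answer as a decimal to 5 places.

p₁ = l_80/l_30 = 20839/62289 = 0.334553; p₂ = l_80/l_40 = 20839/61946 = 0.336406.
P(at least one) = 1 − (1−p₁)(1−p₂) = 1 − 0.665447 × 0.663594 = 0.558413.

0.55841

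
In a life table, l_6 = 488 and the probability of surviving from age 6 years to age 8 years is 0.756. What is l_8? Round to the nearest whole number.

369

l_8 = l_6 × p = 488 × 0.756 = 369.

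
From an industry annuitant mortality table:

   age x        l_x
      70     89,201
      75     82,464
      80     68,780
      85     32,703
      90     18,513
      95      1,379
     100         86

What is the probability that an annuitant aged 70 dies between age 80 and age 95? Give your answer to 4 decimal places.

0.7556

We want 10|15q70 = (l_80 − l_95)/l_70.
This is the probability of reaching 80 but not 95, conditional on being alive at 70: (l_80 − l_95) / l_70.
= (68,780 − 1,379) / 89,201 = 67,401 / 89,201 = 0.755608.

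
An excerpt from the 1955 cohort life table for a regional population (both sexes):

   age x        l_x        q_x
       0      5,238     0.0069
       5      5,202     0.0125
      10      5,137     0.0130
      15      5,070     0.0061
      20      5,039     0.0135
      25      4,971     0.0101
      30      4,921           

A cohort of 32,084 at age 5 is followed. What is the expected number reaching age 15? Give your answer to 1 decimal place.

The relevant probability is 5,070/5,202 = 0.974625.
Expected number = 32,084 × 0.974625 = 31269.9.

31269.9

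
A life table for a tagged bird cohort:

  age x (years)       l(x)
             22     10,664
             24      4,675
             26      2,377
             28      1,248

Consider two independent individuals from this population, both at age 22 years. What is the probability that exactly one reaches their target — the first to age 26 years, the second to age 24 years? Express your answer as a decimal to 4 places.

p₁ = l(26)/l(22) = 2,377/10,664 = 0.222899; p₂ = l(24)/l(22) = 4,675/10,664 = 0.438391.
P(exactly one) = p₁(1−p₂) + (1−p₁)p₂ = 0.125182 + 0.340674 = 0.465856.

0.4659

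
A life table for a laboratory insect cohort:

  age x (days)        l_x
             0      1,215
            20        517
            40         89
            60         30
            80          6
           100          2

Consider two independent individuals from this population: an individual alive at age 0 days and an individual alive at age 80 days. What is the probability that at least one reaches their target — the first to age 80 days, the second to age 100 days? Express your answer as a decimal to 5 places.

p₁ = l_80/l_0 = 6/1,215 = 0.004938; p₂ = l_100/l_80 = 2/6 = 0.333333.
P(at least one) = 1 − (1−p₁)(1−p₂) = 1 − 0.995062 × 0.666667 = 0.336625.

0.33663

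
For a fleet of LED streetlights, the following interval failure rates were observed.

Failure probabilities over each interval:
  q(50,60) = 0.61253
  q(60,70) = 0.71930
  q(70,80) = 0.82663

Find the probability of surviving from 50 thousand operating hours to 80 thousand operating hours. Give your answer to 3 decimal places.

Survival from 50 to 80 is the product of surviving each interval: (1 − 0.61253) × (1 − 0.71930) × (1 − 0.82663).
= 0.38747 × 0.28070 × 0.17337 = 0.018856.

0.019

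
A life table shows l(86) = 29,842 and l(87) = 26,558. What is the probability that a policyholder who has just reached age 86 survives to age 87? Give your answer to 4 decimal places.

The conditional survival probability is l(87)/l(86) = 26,558/29,842 = 0.889954.

0.8900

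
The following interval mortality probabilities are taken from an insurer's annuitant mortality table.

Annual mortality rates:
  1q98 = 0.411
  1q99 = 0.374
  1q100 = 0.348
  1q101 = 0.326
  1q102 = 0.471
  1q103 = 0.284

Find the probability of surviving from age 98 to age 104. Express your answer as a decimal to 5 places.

0.06137

Survival from 98 to 104 is the product of surviving each interval: (1 − 0.411) × (1 − 0.374) × (1 − 0.348) × (1 − 0.326) × (1 − 0.471) × (1 − 0.284).
= 0.589 × 0.626 × 0.652 × 0.674 × 0.529 × 0.716 = 0.061371.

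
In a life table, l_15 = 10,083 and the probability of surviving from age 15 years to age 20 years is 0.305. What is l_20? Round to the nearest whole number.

l_20 = l_15 × p = 10,083 × 0.305 = 3075.

3075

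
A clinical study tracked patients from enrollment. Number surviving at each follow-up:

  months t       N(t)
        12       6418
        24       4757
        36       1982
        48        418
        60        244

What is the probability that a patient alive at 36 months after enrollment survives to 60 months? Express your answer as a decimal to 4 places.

The conditional survival probability is N(60)/N(36) = 244/1982 = 0.123108.

0.1231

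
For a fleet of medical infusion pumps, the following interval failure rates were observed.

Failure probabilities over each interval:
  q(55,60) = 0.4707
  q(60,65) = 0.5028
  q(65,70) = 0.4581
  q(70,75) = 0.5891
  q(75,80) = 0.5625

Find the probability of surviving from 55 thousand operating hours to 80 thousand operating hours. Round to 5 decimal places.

Chaining the interval survival probabilities: (1 − 0.4707) × (1 − 0.5028) × (1 − 0.4581) × (1 − 0.5891) × (1 − 0.5625).
= 0.5293 × 0.4972 × 0.5419 × 0.4109 × 0.4375 = 0.025637.

0.02564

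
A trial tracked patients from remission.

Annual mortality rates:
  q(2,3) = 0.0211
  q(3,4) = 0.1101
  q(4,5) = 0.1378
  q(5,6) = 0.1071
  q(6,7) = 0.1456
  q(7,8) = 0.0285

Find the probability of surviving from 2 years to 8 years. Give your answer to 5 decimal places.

The overall survival probability is (1 − 0.0211) × (1 − 0.1101) × (1 − 0.1378) × (1 − 0.1071) × (1 − 0.1456) × (1 − 0.0285).
= 0.9789 × 0.8899 × 0.8622 × 0.8929 × 0.8544 × 0.9715 = 0.556666.

0.55667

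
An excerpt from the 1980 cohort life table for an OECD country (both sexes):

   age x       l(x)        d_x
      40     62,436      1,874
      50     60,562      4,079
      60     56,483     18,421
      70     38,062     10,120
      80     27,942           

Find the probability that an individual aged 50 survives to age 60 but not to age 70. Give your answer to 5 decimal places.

0.30417

This is the probability of reaching 60 but not 70, conditional on being alive at 50: (l(60) − l(70)) / l(50).
= (56,483 − 38,062) / 60,562 = 18,421 / 60,562 = 0.304168.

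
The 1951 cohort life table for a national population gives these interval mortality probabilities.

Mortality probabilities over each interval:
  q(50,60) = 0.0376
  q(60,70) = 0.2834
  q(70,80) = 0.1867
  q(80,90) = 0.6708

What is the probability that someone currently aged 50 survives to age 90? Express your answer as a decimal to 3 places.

0.185

Chaining the interval survival probabilities: (1 − 0.0376) × (1 − 0.2834) × (1 − 0.1867) × (1 − 0.6708).
= 0.9624 × 0.7166 × 0.8133 × 0.3292 = 0.184647.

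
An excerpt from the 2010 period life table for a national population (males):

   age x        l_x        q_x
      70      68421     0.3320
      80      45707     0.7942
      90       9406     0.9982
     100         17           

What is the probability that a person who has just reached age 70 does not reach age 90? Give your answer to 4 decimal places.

P(die before 90 | alive at 70) = 1 − l_90/l_70 = 1 − 9406/68421 = (59015)/68421 = 0.862528.

0.8625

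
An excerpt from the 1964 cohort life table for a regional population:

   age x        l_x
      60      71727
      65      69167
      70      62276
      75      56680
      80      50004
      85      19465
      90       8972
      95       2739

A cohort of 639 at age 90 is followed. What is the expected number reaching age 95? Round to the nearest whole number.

195

The relevant probability is 2739/8972 = 0.305283.
Expected number = 639 × 0.305283 = 195.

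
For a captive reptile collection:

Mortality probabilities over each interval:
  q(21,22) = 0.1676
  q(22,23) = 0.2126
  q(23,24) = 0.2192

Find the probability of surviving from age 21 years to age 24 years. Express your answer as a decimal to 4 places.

0.5118

P(survive 21→24) = (1 − 0.1676) × (1 − 0.2126) × (1 − 0.2192).
= 0.8324 × 0.7874 × 0.7808 = 0.511761.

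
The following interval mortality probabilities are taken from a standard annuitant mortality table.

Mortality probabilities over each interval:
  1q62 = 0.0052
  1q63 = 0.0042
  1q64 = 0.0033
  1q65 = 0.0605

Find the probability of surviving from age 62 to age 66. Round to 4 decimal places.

4p62 = (1 − 0.0052) × (1 − 0.0042) × (1 − 0.0033) × (1 − 0.0605).
= 0.9948 × 0.9958 × 0.9967 × 0.9395 = 0.927618.

0.9276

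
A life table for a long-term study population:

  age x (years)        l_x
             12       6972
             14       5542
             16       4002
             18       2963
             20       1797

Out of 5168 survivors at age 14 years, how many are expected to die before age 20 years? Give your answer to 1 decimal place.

3492.3

The relevant probability is 1 − 1797/5542 = 0.675749.
Expected number = 5168 × 0.675749 = 3492.3.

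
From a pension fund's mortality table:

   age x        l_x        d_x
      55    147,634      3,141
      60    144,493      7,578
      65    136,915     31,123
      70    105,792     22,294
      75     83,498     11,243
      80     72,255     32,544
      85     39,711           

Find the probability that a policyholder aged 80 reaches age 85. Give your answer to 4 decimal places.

The conditional survival probability is l_85/l_80 = 39,711/72,255 = 0.549595.

0.5496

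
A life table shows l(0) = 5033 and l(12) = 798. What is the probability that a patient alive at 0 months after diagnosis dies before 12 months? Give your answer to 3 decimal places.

0.841

P(die before 12 | alive at 0) = 1 − l(12)/l(0) = 1 − 798/5033 = (4235)/5033 = 0.841446.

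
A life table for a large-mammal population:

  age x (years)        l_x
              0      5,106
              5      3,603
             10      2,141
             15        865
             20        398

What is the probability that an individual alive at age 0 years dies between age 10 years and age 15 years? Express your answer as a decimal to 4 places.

0.2499

This is the probability of reaching 10 but not 15, conditional on being alive at 0: (l_10 − l_15) / l_0.
= (2,141 − 865) / 5,106 = 1,276 / 5,106 = 0.249902.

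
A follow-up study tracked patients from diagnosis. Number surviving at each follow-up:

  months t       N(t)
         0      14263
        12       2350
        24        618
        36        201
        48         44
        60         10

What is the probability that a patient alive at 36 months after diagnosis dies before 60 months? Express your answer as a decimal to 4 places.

0.9502

P(die before 60 | alive at 36) = 1 − N(60)/N(36) = 1 − 10/201 = (191)/201 = 0.950249.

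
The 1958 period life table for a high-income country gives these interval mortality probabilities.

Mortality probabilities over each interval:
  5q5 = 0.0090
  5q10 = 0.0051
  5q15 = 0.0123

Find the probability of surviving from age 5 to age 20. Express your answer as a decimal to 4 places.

Survival from 5 to 20 is the product of surviving each interval: (1 − 0.0090) × (1 − 0.0051) × (1 − 0.0123).
= 0.9910 × 0.9949 × 0.9877 = 0.973819.

0.9738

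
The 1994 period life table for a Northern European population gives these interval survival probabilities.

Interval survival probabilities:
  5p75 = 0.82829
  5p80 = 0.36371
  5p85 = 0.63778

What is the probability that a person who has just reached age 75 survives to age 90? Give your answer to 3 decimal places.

The overall survival probability is 0.82829 × 0.36371 × 0.63778.
= 0.192136.

0.192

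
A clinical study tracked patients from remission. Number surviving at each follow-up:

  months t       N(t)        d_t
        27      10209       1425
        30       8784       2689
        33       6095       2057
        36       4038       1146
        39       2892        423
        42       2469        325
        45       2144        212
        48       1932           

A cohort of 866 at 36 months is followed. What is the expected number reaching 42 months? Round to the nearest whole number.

530

The relevant probability is 2469/4038 = 0.611441.
Expected number = 866 × 0.611441 = 530.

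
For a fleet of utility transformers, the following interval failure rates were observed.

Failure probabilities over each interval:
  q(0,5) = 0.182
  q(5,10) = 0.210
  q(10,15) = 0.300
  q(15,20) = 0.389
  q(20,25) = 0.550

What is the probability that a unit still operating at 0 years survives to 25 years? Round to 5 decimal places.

0.12437

The overall survival probability is (1 − 0.182) × (1 − 0.210) × (1 − 0.300) × (1 − 0.389) × (1 − 0.550).
= 0.818 × 0.790 × 0.700 × 0.611 × 0.450 = 0.124375.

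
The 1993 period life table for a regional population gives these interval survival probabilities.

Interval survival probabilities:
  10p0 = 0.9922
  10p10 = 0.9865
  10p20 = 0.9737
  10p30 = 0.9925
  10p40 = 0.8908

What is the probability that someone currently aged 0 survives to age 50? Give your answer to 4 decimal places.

0.8426

Chaining the interval survival probabilities: 0.9922 × 0.9865 × 0.9737 × 0.9925 × 0.8908.
= 0.842621.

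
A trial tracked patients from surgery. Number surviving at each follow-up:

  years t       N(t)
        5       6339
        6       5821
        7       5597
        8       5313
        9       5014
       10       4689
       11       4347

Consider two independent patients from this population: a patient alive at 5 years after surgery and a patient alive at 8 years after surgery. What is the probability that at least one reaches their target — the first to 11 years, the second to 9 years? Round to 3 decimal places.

0.982

p₁ = N(11)/N(5) = 4347/6339 = 0.685755; p₂ = N(9)/N(8) = 5014/5313 = 0.943723.
P(at least one) = 1 − (1−p₁)(1−p₂) = 1 − 0.314245 × 0.056277 = 0.982315.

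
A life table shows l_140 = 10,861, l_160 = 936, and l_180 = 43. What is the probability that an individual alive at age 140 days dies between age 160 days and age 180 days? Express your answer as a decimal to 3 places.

This is the probability of reaching 160 but not 180, conditional on being alive at 140: (l_160 − l_180) / l_140.
= (936 − 43) / 10,861 = 893 / 10,861 = 0.082221.

0.082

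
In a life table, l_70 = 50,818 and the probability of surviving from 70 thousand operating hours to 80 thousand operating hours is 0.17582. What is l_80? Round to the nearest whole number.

8935

l_80 = l_70 × p = 50,818 × 0.17582 = 8935.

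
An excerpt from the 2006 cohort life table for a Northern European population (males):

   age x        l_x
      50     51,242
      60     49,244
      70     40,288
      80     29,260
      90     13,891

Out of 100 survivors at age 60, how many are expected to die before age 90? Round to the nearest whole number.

72

The relevant probability is 1 − 13,891/49,244 = 0.717915.
Expected number = 100 × 0.717915 = 72.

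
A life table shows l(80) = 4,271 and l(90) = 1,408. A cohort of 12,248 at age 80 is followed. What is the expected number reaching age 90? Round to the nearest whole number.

The relevant probability is 1,408/4,271 = 0.329665.
Expected number = 12,248 × 0.329665 = 4038.

4038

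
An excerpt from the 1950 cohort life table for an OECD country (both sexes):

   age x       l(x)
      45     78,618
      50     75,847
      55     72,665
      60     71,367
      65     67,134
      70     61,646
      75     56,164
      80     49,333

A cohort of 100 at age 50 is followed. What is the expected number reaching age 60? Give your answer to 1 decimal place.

94.1

The relevant probability is 71,367/75,847 = 0.940934.
Expected number = 100 × 0.940934 = 94.1.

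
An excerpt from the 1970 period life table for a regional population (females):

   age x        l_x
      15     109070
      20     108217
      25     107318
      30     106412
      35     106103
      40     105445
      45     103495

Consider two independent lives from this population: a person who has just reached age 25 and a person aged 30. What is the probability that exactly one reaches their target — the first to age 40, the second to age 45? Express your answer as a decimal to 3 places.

0.044

p₁ = l_40/l_25 = 105445/107318 = 0.982547; p₂ = l_45/l_30 = 103495/106412 = 0.972588.
P(exactly one) = p₁(1−p₂) + (1−p₁)p₂ = 0.026934 + 0.016975 = 0.043908.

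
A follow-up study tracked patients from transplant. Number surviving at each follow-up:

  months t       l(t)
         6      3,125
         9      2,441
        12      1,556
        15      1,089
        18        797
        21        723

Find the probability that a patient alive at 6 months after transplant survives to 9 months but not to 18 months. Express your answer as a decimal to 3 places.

This is the probability of reaching 9 but not 18, conditional on being alive at 6: (l(9) − l(18)) / l(6).
= (2,441 − 797) / 3,125 = 1,644 / 3,125 = 0.526080.

0.526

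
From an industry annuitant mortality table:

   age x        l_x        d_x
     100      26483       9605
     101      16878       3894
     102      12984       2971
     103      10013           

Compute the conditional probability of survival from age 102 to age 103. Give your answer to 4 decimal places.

We want 1p102 = l_103/l_102.
The conditional survival probability is l_103/l_102 = 10013/12984 = 0.771180.

0.7712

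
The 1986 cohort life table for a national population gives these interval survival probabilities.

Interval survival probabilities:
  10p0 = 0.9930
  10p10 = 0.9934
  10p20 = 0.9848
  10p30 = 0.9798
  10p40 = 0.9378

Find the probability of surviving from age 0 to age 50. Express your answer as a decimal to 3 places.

0.893

Chaining the interval survival probabilities: 0.9930 × 0.9934 × 0.9848 × 0.9798 × 0.9378.
= 0.892625.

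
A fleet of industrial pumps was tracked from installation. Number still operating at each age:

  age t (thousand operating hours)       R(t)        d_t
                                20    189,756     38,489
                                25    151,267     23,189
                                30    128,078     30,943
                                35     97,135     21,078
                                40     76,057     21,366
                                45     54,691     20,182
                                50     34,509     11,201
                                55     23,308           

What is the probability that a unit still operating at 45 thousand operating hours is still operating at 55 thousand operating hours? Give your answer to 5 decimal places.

The conditional survival probability is R(55)/R(45) = 23,308/54,691 = 0.426176.

0.42618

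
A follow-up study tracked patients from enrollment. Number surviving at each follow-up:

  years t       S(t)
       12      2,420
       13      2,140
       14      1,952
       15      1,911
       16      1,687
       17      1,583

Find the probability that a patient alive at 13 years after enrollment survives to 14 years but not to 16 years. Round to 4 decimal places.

0.1238

This is the probability of reaching 14 but not 16, conditional on being alive at 13: (S(14) − S(16)) / S(13).
= (1,952 − 1,687) / 2,140 = 265 / 2,140 = 0.123832.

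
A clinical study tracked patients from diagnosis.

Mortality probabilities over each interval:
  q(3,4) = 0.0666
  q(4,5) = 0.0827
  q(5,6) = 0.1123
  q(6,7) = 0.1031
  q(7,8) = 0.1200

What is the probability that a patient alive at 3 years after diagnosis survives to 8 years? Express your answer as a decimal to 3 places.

0.600

The overall survival probability is (1 − 0.0666) × (1 − 0.0827) × (1 − 0.1123) × (1 − 0.1031) × (1 − 0.1200).
= 0.9334 × 0.9173 × 0.8877 × 0.8969 × 0.8800 = 0.599891.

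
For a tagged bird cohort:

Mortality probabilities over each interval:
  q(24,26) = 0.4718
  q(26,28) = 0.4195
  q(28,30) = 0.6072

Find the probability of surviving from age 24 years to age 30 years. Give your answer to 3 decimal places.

P(survive 24→30) = (1 − 0.4718) × (1 − 0.4195) × (1 − 0.6072).
= 0.5282 × 0.5805 × 0.3928 = 0.120440.

0.120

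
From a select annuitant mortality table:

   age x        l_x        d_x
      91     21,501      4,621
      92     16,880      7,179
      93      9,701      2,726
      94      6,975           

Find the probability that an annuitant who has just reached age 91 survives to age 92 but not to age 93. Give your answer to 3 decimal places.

We want 1|1q91 = (l_92 − l_93)/l_91.
This is the probability of reaching 92 but not 93, conditional on being alive at 91: (l_92 − l_93) / l_91.
= (16,880 − 9,701) / 21,501 = 7,179 / 21,501 = 0.333891.

0.334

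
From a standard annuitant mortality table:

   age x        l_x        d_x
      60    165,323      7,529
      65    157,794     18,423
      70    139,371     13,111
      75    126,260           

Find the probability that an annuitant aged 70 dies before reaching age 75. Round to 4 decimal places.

0.0941

P(die before 75 | alive at 70) = 1 − l_75/l_70 = 1 − 126,260/139,371 = (13,111)/139,371 = 0.094073.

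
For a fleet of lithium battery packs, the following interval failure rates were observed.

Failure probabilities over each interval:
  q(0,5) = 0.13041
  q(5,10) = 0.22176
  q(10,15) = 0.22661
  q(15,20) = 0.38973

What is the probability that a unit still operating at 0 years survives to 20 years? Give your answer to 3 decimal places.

Chaining the interval survival probabilities: (1 − 0.13041) × (1 − 0.22176) × (1 − 0.22661) × (1 − 0.38973).
= 0.86959 × 0.77824 × 0.77339 × 0.61027 = 0.319410.

0.319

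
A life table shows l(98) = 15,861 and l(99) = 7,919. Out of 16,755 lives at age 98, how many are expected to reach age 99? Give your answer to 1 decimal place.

8365.4

The relevant probability is 7,919/15,861 = 0.499275.
Expected number = 16,755 × 0.499275 = 8365.4.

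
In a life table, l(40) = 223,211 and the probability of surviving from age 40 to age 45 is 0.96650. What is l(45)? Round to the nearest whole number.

215733

l(45) = l(40) × p = 223,211 × 0.96650 = 215733.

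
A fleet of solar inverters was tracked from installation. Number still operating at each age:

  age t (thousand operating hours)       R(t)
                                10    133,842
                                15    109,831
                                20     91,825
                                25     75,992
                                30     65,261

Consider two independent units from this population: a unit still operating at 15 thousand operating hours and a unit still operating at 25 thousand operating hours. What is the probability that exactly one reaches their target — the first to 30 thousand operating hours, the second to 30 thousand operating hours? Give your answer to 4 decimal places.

p₁ = R(30)/R(15) = 65,261/109,831 = 0.594195; p₂ = R(30)/R(25) = 65,261/75,992 = 0.858788.
P(exactly one) = p₁(1−p₂) + (1−p₁)p₂ = 0.083907 + 0.348500 = 0.432408.

0.4324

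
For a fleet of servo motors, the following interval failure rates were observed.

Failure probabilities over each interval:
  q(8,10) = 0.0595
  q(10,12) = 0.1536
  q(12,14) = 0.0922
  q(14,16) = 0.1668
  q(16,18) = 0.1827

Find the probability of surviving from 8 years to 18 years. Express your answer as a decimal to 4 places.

Chaining the interval survival probabilities: (1 − 0.0595) × (1 − 0.1536) × (1 − 0.0922) × (1 − 0.1668) × (1 − 0.1827).
= 0.9405 × 0.8464 × 0.9078 × 0.8332 × 0.8173 = 0.492102.

0.4921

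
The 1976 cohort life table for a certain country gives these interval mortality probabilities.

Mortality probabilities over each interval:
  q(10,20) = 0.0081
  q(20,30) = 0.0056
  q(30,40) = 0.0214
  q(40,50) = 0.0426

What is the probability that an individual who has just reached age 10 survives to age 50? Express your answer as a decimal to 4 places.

0.9241

The overall survival probability is (1 − 0.0081) × (1 − 0.0056) × (1 − 0.0214) × (1 − 0.0426).
= 0.9919 × 0.9944 × 0.9786 × 0.9574 = 0.924118.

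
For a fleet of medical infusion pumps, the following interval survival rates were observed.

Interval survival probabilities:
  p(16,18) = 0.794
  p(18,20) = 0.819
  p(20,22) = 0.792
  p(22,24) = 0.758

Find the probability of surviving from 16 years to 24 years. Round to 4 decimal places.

0.3904

Survival from 16 to 24 is the product of surviving each interval: 0.794 × 0.819 × 0.792 × 0.758.
= 0.390390.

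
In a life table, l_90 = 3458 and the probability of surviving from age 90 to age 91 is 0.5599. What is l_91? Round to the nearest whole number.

l_91 = l_90 × p = 3458 × 0.5599 = 1936.

1936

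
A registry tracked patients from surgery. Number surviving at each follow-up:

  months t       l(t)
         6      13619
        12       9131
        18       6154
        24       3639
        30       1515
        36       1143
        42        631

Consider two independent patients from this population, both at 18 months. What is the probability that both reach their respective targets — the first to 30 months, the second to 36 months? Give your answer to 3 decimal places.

p₁ = l(30)/l(18) = 1515/6154 = 0.246181; p₂ = l(36)/l(18) = 1143/6154 = 0.185733.
P(both) = p₁ × p₂ = 0.246181 × 0.185733 = 0.045724.

0.046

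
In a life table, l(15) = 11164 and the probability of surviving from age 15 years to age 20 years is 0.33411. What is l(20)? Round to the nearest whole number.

3730

l(20) = l(15) × p = 11164 × 0.33411 = 3730.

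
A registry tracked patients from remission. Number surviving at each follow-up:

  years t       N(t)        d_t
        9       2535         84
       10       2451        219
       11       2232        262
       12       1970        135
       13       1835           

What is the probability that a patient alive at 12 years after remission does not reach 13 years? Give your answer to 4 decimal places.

P(die before 13 | alive at 12) = 1 − N(13)/N(12) = 1 − 1835/1970 = (135)/1970 = 0.068528.

0.0685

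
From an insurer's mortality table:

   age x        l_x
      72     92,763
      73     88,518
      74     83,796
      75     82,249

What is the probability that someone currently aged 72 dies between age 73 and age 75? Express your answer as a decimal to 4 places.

0.0676

We want 1|2q72 = (l_73 − l_75)/l_72.
This is the probability of reaching 73 but not 75, conditional on being alive at 72: (l_73 − l_75) / l_72.
= (88,518 − 82,249) / 92,763 = 6,269 / 92,763 = 0.067581.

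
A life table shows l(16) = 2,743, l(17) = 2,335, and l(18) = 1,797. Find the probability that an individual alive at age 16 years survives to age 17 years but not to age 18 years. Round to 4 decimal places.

0.1961

This is the probability of reaching 17 but not 18, conditional on being alive at 16: (l(17) − l(18)) / l(16).
= (2,335 − 1,797) / 2,743 = 538 / 2,743 = 0.196136.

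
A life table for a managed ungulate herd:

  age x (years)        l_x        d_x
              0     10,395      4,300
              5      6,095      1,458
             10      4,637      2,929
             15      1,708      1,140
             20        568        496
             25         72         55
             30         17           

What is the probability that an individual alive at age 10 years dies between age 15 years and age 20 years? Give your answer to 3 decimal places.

This is the probability of reaching 15 but not 20, conditional on being alive at 10: (l_15 − l_20) / l_10.
= (1,708 − 568) / 4,637 = 1,140 / 4,637 = 0.245849.

0.246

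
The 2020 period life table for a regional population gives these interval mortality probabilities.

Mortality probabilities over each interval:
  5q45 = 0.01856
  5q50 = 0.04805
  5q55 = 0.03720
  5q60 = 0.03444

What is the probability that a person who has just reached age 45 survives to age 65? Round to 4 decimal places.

0.8685

Survival from 45 to 65 is the product of surviving each interval: (1 − 0.01856) × (1 − 0.04805) × (1 − 0.03720) × (1 − 0.03444).
= 0.98144 × 0.95195 × 0.96280 × 0.96556 = 0.868547.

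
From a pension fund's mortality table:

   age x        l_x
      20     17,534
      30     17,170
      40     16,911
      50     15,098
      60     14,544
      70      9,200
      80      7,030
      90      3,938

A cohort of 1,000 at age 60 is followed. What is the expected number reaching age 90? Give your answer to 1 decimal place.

The relevant probability is 3,938/14,544 = 0.270765.
Expected number = 1,000 × 0.270765 = 270.8.

270.8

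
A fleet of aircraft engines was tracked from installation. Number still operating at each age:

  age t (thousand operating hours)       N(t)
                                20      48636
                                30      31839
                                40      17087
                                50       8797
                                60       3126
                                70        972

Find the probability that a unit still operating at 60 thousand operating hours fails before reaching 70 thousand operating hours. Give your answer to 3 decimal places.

0.689

P(fail before 70 | operational at 60) = 1 − N(70)/N(60) = 1 − 972/3126 = (2154)/3126 = 0.689060.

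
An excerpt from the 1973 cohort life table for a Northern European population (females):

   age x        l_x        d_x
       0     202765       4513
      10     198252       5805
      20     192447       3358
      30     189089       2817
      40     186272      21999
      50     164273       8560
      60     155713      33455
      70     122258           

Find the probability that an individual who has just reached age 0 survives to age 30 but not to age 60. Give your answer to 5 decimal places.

0.16460

We want 30|30q0 = (l_30 − l_60)/l_0.
This is the probability of reaching 30 but not 60, conditional on being alive at 0: (l_30 − l_60) / l_0.
= (189089 − 155713) / 202765 = 33376 / 202765 = 0.164604.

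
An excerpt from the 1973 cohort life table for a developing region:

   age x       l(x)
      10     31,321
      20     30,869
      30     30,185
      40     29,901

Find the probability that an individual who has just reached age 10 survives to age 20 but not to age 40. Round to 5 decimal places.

This is the probability of reaching 20 but not 40, conditional on being alive at 10: (l(20) − l(40)) / l(10).
= (30,869 − 29,901) / 31,321 = 968 / 31,321 = 0.030906.

0.03091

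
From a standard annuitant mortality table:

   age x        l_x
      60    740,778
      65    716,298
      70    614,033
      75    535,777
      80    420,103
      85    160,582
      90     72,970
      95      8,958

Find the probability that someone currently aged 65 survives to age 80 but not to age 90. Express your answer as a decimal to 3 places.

0.485

We want 15|10q65 = (l_80 − l_90)/l_65.
This is the probability of reaching 80 but not 90, conditional on being alive at 65: (l_80 − l_90) / l_65.
= (420,103 − 72,970) / 716,298 = 347,133 / 716,298 = 0.484621.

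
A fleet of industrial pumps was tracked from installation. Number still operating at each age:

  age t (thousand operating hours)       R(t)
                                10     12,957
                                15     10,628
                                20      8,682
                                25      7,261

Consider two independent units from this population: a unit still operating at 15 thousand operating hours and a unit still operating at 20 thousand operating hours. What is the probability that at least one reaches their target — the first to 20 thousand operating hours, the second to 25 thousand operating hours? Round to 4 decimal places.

0.9700

p₁ = R(20)/R(15) = 8,682/10,628 = 0.816899; p₂ = R(25)/R(20) = 7,261/8,682 = 0.836328.
P(at least one) = 1 − (1−p₁)(1−p₂) = 1 − 0.183101 × 0.163672 = 0.970031.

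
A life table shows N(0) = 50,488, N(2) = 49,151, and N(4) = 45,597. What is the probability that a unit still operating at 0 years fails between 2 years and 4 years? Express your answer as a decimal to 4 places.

This is the probability of reaching 2 but not 4, conditional on being operational at 0: (N(2) − N(4)) / N(0).
= (49,151 − 45,597) / 50,488 = 3,554 / 50,488 = 0.070393.

0.0704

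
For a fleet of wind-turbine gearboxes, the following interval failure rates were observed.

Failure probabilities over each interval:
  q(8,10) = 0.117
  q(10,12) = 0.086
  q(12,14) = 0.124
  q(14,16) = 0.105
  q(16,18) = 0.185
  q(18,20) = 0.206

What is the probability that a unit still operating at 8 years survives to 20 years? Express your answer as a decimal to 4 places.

Survival from 8 to 20 is the product of surviving each interval: (1 − 0.117) × (1 − 0.086) × (1 − 0.124) × (1 − 0.105) × (1 − 0.185) × (1 − 0.206).
= 0.883 × 0.914 × 0.876 × 0.895 × 0.815 × 0.794 = 0.409461.

0.4095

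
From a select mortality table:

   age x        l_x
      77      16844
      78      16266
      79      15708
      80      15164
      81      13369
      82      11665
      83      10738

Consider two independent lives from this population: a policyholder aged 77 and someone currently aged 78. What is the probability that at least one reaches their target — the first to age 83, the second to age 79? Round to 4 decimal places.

0.9876

p₁ = l_83/l_77 = 10738/16844 = 0.637497; p₂ = l_79/l_78 = 15708/16266 = 0.965695.
P(at least one) = 1 − (1−p₁)(1−p₂) = 1 − 0.362503 × 0.034305 = 0.987564.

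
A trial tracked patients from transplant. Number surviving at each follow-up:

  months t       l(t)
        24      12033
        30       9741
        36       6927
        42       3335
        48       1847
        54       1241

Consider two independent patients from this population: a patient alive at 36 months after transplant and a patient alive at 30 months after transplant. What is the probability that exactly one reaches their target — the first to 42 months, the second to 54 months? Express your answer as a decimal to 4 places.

0.4862

p₁ = l(42)/l(36) = 3335/6927 = 0.481449; p₂ = l(54)/l(30) = 1241/9741 = 0.127400.
P(exactly one) = p₁(1−p₂) + (1−p₁)p₂ = 0.420112 + 0.066063 = 0.486176.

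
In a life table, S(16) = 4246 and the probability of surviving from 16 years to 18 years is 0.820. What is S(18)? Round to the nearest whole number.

S(18) = S(16) × p = 4246 × 0.820 = 3482.

3482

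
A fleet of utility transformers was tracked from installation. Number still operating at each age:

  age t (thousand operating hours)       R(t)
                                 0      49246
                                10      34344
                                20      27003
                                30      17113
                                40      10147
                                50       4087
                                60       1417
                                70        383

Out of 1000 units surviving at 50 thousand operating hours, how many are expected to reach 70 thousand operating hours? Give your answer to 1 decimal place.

93.7

The relevant probability is 383/4087 = 0.093712.
Expected number = 1000 × 0.093712 = 93.7.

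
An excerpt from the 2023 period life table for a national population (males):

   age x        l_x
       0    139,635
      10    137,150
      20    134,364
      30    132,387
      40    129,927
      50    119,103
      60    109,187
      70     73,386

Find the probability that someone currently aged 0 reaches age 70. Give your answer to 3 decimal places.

0.526

We want 70p0 = l_70/l_0.
The conditional survival probability is l_70/l_0 = 73,386/139,635 = 0.525556.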